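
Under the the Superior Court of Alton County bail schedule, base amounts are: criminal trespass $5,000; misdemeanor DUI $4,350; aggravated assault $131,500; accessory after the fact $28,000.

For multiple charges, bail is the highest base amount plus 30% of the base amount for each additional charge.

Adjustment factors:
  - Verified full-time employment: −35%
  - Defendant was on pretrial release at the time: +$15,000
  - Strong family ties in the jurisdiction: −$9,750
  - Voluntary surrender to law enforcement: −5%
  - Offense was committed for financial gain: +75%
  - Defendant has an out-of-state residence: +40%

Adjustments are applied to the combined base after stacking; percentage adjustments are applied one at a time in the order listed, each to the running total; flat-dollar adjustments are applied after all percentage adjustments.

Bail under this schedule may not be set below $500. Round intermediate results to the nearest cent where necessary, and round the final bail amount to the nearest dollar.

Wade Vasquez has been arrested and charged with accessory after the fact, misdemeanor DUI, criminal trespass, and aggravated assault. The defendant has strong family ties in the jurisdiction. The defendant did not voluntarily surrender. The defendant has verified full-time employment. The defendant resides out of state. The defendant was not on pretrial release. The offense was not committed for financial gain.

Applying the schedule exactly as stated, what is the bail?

$120,112

Base amounts from the schedule: accessory after the fact $28,000; misdemeanor DUI $4,350; criminal trespass $5,000; aggravated assault $131,500.
Stacking rule: highest base plus 30% of each additional charge. Highest is aggravated assault at $131,500. Additional: $28,000 × 30% = $8,400; $4,350 × 30% = $1,305; $5,000 × 30% = $1,500. Combined base = $131,500 + $11,205 = $142,705.
Verified full-time employment (−35%): $142,705 × 0.65 = $92,758.25.
Defendant has an out-of-state residence (+40%): $92,758.25 × 1.4 = $129,861.55.
Strong family ties in the jurisdiction (−$9,750 flat): $129,861.55 − $9,750 = $120,111.55.
$120,111.55 is at or above the $500 minimum.
Rounded to the nearest dollar: $120,112.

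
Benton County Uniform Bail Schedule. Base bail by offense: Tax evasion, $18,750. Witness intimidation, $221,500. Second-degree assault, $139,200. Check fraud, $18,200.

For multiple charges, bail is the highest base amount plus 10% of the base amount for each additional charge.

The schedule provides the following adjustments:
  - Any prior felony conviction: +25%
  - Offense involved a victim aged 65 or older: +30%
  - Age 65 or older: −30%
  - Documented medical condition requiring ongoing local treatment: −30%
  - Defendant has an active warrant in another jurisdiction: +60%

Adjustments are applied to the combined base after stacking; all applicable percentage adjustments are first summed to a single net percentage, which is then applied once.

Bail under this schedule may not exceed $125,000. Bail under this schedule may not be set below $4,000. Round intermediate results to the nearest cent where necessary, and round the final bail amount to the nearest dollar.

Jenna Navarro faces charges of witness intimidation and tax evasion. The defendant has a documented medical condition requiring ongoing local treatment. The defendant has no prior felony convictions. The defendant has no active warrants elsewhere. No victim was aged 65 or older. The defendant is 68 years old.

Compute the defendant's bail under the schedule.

$89,350

Base amounts from the schedule: witness intimidation $221,500; tax evasion $18,750.
Stacking rule: highest base plus 10% of each additional charge. Highest is witness intimidation at $221,500. Additional: $18,750 × 10% = $1,875. Combined base = $221,500 + $1,875 = $223,375.
Net percentage adjustment: −30% −30% = −60%. $223,375 × 0.4 = $89,350.
$89,350 is within the $125,000 maximum.
$89,350 is at or above the $4,000 minimum.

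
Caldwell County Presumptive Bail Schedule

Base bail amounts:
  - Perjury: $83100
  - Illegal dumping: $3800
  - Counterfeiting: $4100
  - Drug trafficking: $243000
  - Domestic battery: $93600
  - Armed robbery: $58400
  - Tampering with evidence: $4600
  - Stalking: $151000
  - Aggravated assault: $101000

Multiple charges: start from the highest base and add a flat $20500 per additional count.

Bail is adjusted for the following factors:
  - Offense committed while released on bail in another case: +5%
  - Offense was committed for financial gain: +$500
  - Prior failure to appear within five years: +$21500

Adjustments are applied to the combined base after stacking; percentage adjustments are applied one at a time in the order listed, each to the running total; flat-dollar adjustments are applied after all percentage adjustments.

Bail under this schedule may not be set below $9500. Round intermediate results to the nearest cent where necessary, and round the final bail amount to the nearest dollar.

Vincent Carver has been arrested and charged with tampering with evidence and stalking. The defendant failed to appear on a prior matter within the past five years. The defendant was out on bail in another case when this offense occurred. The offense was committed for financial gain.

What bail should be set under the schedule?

Base amounts from the schedule: tampering with evidence $4600; stalking $151000.
Stacking rule: highest base plus $20500 per additional charge. Highest is stalking at $151000; 1 additional charge → +$20500. Combined base = $171500.
Offense committed while released on bail in another case (+5%): $171500 × 1.05 = $180075.
Offense was committed for financial gain (+$500 flat): $180075 + $500 = $180575.
Prior failure to appear within five years (+$21500 flat): $180575 + $21500 = $202075.
$202075 is at or above the $9500 minimum.

$202075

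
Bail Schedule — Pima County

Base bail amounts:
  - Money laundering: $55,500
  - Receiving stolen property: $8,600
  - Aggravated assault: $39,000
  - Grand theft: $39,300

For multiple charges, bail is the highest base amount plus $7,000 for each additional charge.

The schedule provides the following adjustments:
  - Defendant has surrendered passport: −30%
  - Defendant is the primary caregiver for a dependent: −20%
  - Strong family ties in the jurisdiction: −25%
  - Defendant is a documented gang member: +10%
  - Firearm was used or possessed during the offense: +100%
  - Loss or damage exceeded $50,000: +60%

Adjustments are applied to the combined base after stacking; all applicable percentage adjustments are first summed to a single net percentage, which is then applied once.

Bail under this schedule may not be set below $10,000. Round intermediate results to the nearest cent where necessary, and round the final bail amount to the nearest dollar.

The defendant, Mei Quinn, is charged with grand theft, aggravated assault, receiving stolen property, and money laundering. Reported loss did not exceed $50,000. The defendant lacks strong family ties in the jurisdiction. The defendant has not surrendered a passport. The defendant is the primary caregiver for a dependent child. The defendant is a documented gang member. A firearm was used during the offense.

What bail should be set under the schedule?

Base amounts from the schedule: grand theft $39,300; aggravated assault $39,000; receiving stolen property $8,600; money laundering $55,500.
Stacking rule: highest base plus $7,000 per additional charge. Highest is money laundering at $55,500; 3 additional charges → +$21,000. Combined base = $76,500.
Net percentage adjustment: −20% +10% +100% = +90%. $76,500 × 1.9 = $145,350.
$145,350 is at or above the $10,000 minimum.

$145,350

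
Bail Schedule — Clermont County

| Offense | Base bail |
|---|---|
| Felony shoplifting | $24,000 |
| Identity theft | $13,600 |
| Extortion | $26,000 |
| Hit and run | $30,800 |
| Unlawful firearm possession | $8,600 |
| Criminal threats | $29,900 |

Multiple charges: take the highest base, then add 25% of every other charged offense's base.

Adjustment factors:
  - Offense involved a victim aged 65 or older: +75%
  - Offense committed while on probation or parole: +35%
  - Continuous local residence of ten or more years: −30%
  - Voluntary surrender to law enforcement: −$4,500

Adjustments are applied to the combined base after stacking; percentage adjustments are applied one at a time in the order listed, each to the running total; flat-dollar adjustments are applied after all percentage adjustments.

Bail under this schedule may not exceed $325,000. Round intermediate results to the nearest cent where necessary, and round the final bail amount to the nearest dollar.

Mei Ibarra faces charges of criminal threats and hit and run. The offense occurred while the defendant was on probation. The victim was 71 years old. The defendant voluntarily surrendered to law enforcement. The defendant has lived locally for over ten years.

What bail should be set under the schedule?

Base amounts from the schedule: criminal threats $29,900; hit and run $30,800.
Stacking rule: highest base plus 25% of each additional charge. Highest is hit and run at $30,800. Additional: $29,900 × 25% = $7,475. Combined base = $30,800 + $7,475 = $38,275.
Offense involved a victim aged 65 or older (+75%): $38,275 × 1.75 = $66,981.25.
Offense committed while on probation or parole (+35%): $66,981.25 × 1.35 = $90,424.69.
Continuous local residence of ten or more years (−30%): $90,424.69 × 0.7 = $63,297.28.
Voluntary surrender to law enforcement (−$4,500 flat): $63,297.28 − $4,500 = $58,797.28.
$58,797.28 is within the $325,000 maximum.
Rounded to the nearest dollar: $58,797.

$58,797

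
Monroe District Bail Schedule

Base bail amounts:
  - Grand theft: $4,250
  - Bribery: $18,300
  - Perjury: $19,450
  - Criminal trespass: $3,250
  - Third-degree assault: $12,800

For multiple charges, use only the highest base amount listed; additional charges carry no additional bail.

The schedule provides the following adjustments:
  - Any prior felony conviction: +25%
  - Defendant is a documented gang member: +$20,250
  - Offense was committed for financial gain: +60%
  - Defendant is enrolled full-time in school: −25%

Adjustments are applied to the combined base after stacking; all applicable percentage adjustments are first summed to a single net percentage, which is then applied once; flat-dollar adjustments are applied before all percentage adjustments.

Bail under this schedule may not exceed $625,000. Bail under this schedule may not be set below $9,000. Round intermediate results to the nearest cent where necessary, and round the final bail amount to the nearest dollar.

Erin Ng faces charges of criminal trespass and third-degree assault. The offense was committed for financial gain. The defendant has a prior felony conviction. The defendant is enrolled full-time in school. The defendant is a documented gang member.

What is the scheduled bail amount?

$52,880

Base amounts from the schedule: criminal trespass $3,250; third-degree assault $12,800.
Stacking rule: use the highest base only. Highest is third-degree assault at $12,800. Combined base = $12,800.
Defendant is a documented gang member (+$20,250 flat): $12,800 + $20,250 = $33,050.
Net percentage adjustment: +25% +60% −25% = +60%. $33,050 × 1.6 = $52,880.
$52,880 is within the $625,000 maximum.
$52,880 is at or above the $9,000 minimum.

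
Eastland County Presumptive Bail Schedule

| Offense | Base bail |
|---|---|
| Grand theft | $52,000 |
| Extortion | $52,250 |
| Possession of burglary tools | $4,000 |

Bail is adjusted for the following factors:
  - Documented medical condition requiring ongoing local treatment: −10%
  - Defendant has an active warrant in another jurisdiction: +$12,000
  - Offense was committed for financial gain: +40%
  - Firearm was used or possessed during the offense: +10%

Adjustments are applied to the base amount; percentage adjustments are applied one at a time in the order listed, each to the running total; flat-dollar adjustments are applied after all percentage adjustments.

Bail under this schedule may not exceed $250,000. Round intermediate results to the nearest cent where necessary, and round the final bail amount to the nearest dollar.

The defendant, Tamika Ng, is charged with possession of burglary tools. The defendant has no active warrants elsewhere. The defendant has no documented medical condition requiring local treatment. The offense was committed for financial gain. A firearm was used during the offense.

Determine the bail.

$6,160

Base amounts from the schedule: possession of burglary tools $4,000.
Single charge. Combined base = $4,000.
Offense was committed for financial gain (+40%): $4,000 × 1.4 = $5,600.
Firearm was used or possessed during the offense (+10%): $5,600 × 1.1 = $6,160.
$6,160 is within the $250,000 maximum.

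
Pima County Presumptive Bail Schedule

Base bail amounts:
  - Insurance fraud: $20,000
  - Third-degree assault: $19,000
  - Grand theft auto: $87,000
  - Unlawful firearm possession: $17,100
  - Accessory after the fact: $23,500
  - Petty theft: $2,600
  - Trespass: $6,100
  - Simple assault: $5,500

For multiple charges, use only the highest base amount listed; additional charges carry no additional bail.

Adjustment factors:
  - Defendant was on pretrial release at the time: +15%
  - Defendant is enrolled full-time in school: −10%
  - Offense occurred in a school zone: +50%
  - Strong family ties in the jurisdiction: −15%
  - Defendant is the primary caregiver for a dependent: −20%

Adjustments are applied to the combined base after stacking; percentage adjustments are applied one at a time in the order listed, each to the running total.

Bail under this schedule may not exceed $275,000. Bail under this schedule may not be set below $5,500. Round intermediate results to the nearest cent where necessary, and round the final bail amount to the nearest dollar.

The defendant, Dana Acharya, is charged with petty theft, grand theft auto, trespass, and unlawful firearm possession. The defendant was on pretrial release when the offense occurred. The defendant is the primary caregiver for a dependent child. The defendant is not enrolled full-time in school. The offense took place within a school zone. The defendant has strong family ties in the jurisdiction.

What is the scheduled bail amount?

Base amounts from the schedule: petty theft $2,600; grand theft auto $87,000; trespass $6,100; unlawful firearm possession $17,100.
Stacking rule: use the highest base only. Highest is grand theft auto at $87,000. Combined base = $87,000.
Defendant was on pretrial release at the time (+15%): $87,000 × 1.15 = $100,050.
Offense occurred in a school zone (+50%): $100,050 × 1.5 = $150,075.
Strong family ties in the jurisdiction (−15%): $150,075 × 0.85 = $127,563.75.
Defendant is the primary caregiver for a dependent (−20%): $127,563.75 × 0.8 = $102,051.
$102,051 is within the $275,000 maximum.
$102,051 is at or above the $5,500 minimum.

$102,051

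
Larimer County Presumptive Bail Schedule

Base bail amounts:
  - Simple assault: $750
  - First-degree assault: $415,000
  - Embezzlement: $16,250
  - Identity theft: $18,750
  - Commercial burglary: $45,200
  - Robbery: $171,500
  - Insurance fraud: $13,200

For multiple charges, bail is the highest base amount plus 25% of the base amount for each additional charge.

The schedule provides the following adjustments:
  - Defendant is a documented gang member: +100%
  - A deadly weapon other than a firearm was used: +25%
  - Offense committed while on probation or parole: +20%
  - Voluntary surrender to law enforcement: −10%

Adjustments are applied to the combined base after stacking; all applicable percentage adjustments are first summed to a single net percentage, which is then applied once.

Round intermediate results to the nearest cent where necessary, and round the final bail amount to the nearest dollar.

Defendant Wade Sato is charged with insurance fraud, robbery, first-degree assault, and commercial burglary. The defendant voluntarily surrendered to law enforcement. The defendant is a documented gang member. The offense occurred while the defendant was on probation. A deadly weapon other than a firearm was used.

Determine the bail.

$1,110,316

Base amounts from the schedule: insurance fraud $13,200; robbery $171,500; first-degree assault $415,000; commercial burglary $45,200.
Stacking rule: highest base plus 25% of each additional charge. Highest is first-degree assault at $415,000. Additional: $13,200 × 25% = $3,300; $171,500 × 25% = $42,875; $45,200 × 25% = $11,300. Combined base = $415,000 + $57,475 = $472,475.
Net percentage adjustment: +100% +25% +20% −10% = +135%. $472,475 × 2.35 = $1,110,316.25.
Rounded to the nearest dollar: $1,110,316.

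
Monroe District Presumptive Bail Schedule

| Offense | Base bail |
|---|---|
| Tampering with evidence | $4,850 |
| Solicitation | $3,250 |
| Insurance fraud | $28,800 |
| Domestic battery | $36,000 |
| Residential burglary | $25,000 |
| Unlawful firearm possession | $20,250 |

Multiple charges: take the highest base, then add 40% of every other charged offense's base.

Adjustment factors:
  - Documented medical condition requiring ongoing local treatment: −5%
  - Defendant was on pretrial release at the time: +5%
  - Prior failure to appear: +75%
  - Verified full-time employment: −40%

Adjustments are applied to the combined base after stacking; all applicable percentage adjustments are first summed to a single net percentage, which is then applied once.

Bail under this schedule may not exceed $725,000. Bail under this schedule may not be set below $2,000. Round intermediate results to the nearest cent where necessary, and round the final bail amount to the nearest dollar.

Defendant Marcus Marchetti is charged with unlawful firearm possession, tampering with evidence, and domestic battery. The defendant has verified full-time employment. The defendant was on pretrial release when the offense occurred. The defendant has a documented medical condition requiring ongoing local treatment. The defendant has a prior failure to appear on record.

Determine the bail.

Base amounts from the schedule: unlawful firearm possession $20,250; tampering with evidence $4,850; domestic battery $36,000.
Stacking rule: highest base plus 40% of each additional charge. Highest is domestic battery at $36,000. Additional: $20,250 × 40% = $8,100; $4,850 × 40% = $1,940. Combined base = $36,000 + $10,040 = $46,040.
Net percentage adjustment: −5% +5% +75% −40% = +35%. $46,040 × 1.35 = $62,154.
$62,154 is within the $725,000 maximum.
$62,154 is at or above the $2,000 minimum.

$62,154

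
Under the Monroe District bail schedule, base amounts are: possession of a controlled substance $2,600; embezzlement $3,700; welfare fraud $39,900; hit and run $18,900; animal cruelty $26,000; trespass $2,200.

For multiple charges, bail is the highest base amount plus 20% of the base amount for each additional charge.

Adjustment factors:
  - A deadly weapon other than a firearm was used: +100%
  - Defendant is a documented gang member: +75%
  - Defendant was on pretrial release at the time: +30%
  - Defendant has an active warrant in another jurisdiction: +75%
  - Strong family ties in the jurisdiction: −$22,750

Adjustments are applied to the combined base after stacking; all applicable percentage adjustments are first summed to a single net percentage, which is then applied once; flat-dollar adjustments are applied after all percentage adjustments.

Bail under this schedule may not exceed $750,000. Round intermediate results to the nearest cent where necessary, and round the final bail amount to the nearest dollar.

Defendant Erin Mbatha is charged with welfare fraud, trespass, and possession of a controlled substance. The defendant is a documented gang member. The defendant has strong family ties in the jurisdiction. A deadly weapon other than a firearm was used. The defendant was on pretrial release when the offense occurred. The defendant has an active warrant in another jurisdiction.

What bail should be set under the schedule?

Base amounts from the schedule: welfare fraud $39,900; trespass $2,200; possession of a controlled substance $2,600.
Stacking rule: highest base plus 20% of each additional charge. Highest is welfare fraud at $39,900. Additional: $2,200 × 20% = $440; $2,600 × 20% = $520. Combined base = $39,900 + $960 = $40,860.
Net percentage adjustment: +100% +75% +30% +75% = +280%. $40,860 × 3.8 = $155,268.
Strong family ties in the jurisdiction (−$22,750 flat): $155,268 − $22,750 = $132,518.
$132,518 is within the $750,000 maximum.

$132,518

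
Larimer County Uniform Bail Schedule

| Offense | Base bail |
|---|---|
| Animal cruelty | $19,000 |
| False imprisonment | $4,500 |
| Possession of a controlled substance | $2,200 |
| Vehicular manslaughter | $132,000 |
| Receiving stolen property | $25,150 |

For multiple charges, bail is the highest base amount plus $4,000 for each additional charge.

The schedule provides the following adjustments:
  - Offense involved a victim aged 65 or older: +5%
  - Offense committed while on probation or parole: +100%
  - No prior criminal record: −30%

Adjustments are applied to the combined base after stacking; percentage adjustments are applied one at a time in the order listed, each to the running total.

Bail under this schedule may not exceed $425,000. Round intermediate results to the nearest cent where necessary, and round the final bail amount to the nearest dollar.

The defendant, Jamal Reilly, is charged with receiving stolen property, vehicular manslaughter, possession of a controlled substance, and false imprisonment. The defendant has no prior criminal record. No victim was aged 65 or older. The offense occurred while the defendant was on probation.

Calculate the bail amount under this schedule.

Base amounts from the schedule: receiving stolen property $25,150; vehicular manslaughter $132,000; possession of a controlled substance $2,200; false imprisonment $4,500.
Stacking rule: highest base plus $4,000 per additional charge. Highest is vehicular manslaughter at $132,000; 3 additional charges → +$12,000. Combined base = $144,000.
Offense committed while on probation or parole (+100%): $144,000 × 2 = $288,000.
No prior criminal record (−30%): $288,000 × 0.7 = $201,600.
$201,600 is within the $425,000 maximum.

$201,600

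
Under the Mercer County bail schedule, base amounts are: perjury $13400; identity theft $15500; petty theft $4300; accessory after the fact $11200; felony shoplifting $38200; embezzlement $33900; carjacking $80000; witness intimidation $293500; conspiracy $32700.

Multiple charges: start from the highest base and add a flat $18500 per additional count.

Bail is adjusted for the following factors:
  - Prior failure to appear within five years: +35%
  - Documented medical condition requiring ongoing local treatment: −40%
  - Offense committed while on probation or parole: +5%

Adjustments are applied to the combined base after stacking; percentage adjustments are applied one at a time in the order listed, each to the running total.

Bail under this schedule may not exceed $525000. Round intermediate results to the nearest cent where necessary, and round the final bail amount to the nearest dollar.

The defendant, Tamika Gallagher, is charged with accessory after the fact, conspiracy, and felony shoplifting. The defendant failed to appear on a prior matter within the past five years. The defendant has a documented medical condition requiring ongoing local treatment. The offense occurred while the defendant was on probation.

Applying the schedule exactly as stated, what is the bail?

$63958

Base amounts from the schedule: accessory after the fact $11200; conspiracy $32700; felony shoplifting $38200.
Stacking rule: highest base plus $18500 per additional charge. Highest is felony shoplifting at $38200; 2 additional charges → +$37000. Combined base = $75200.
Prior failure to appear within five years (+35%): $75200 × 1.35 = $101520.
Documented medical condition requiring ongoing local treatment (−40%): $101520 × 0.6 = $60912.
Offense committed while on probation or parole (+5%): $60912 × 1.05 = $63957.60.
$63957.60 is within the $525000 maximum.
Rounded to the nearest dollar: $63958.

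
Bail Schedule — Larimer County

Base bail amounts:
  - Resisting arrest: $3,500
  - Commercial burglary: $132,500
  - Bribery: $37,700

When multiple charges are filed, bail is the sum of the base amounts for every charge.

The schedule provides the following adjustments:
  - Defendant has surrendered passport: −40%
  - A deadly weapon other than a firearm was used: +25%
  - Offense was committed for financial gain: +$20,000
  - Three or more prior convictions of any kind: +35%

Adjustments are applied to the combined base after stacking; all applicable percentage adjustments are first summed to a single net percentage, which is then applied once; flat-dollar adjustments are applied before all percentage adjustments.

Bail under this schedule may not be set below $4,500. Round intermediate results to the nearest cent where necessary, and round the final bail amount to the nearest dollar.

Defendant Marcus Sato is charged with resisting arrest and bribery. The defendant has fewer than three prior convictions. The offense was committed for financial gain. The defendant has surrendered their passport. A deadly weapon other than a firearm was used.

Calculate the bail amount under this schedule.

$52,020

Base amounts from the schedule: resisting arrest $3,500; bribery $37,700.
Stacking rule: sum of all bases. $3,500 + $37,700 = $41,200.
Offense was committed for financial gain (+$20,000 flat): $41,200 + $20,000 = $61,200.
Net percentage adjustment: −40% +25% = −15%. $61,200 × 0.85 = $52,020.
$52,020 is at or above the $4,500 minimum.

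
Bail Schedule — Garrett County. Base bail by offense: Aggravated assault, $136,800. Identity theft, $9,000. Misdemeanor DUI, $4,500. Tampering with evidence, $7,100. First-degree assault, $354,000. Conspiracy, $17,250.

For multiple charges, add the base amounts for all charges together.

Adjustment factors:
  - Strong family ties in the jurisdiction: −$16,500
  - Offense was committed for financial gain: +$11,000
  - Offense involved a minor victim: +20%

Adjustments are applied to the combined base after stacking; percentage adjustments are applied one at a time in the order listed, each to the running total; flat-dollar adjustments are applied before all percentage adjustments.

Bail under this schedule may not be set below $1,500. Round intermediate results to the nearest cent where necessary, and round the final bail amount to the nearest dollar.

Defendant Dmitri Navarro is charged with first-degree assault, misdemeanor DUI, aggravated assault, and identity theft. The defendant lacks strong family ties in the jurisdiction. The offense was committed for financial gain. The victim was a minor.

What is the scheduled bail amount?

Base amounts from the schedule: first-degree assault $354,000; misdemeanor DUI $4,500; aggravated assault $136,800; identity theft $9,000.
Stacking rule: sum of all bases. $354,000 + $4,500 + $136,800 + $9,000 = $504,300.
Offense was committed for financial gain (+$11,000 flat): $504,300 + $11,000 = $515,300.
Offense involved a minor victim (+20%): $515,300 × 1.2 = $618,360.
$618,360 is at or above the $1,500 minimum.

$618,360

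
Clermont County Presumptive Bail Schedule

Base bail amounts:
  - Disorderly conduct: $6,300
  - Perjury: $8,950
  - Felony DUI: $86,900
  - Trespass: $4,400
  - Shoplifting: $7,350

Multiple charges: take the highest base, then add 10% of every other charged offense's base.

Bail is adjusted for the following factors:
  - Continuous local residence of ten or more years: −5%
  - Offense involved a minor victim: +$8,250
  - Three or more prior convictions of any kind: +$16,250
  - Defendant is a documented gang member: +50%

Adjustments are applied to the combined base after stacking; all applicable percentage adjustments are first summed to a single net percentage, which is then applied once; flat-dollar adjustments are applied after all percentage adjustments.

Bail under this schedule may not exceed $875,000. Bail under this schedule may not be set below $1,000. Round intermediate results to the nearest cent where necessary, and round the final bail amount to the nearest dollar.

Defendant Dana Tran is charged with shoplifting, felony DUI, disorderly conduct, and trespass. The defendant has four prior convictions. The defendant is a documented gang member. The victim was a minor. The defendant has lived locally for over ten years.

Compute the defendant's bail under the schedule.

Base amounts from the schedule: shoplifting $7,350; felony DUI $86,900; disorderly conduct $6,300; trespass $4,400.
Stacking rule: highest base plus 10% of each additional charge. Highest is felony DUI at $86,900. Additional: $7,350 × 10% = $735; $6,300 × 10% = $630; $4,400 × 10% = $440. Combined base = $86,900 + $1,805 = $88,705.
Net percentage adjustment: −5% +50% = +45%. $88,705 × 1.45 = $128,622.25.
Offense involved a minor victim (+$8,250 flat): $128,622.25 + $8,250 = $136,872.25.
Three or more prior convictions of any kind (+$16,250 flat): $136,872.25 + $16,250 = $153,122.25.
$153,122.25 is within the $875,000 maximum.
$153,122.25 is at or above the $1,000 minimum.
Rounded to the nearest dollar: $153,122.

$153,122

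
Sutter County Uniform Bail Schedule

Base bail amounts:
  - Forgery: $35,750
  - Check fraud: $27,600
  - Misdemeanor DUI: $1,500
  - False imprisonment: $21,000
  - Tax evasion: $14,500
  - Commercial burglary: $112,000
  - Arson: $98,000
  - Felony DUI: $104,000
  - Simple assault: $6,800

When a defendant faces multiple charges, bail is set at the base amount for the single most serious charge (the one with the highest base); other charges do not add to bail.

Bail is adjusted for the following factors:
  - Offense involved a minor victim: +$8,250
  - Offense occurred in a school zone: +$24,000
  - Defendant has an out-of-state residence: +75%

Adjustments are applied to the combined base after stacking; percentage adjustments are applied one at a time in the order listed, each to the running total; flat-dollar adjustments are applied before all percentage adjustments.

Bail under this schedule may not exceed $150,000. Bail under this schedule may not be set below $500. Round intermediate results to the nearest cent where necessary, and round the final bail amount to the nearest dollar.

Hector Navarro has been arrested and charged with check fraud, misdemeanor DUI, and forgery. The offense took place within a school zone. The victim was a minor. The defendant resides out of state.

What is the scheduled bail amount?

$119,000

Base amounts from the schedule: check fraud $27,600; misdemeanor DUI $1,500; forgery $35,750.
Stacking rule: use the highest base only. Highest is forgery at $35,750. Combined base = $35,750.
Offense involved a minor victim (+$8,250 flat): $35,750 + $8,250 = $44,000.
Offense occurred in a school zone (+$24,000 flat): $44,000 + $24,000 = $68,000.
Defendant has an out-of-state residence (+75%): $68,000 × 1.75 = $119,000.
$119,000 is within the $150,000 maximum.
$119,000 is at or above the $500 minimum.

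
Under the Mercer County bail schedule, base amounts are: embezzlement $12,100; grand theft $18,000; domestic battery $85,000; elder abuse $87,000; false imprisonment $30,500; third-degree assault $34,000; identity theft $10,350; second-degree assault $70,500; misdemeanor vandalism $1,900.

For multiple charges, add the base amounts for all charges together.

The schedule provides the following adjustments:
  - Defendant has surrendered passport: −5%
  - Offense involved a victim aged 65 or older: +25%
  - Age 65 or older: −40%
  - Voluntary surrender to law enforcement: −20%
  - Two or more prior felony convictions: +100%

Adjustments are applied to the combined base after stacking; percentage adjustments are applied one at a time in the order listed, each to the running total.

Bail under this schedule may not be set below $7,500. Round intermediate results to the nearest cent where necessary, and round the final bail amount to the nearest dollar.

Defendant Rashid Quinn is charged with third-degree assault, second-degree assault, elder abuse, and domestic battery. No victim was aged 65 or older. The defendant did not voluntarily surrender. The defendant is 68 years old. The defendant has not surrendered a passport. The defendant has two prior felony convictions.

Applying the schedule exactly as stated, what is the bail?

Base amounts from the schedule: third-degree assault $34,000; second-degree assault $70,500; elder abuse $87,000; domestic battery $85,000.
Stacking rule: sum of all bases. $34,000 + $70,500 + $87,000 + $85,000 = $276,500.
Age 65 or older (−40%): $276,500 × 0.6 = $165,900.
Two or more prior felony convictions (+100%): $165,900 × 2 = $331,800.
$331,800 is at or above the $7,500 minimum.

$331,800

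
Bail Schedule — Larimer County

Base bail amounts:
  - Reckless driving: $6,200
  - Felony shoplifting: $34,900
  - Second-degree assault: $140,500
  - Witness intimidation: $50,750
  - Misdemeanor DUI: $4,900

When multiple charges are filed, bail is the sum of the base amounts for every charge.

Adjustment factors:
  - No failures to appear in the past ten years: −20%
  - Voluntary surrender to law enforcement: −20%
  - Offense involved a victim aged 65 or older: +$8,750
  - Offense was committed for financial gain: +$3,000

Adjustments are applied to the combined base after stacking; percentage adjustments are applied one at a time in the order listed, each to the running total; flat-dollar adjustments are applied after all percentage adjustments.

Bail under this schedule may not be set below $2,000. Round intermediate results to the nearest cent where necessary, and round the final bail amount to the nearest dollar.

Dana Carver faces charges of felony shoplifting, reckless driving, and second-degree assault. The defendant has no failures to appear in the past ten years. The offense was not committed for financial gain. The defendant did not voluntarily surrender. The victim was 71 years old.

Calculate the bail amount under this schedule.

$154,030

Base amounts from the schedule: felony shoplifting $34,900; reckless driving $6,200; second-degree assault $140,500.
Stacking rule: sum of all bases. $34,900 + $6,200 + $140,500 = $181,600.
No failures to appear in the past ten years (−20%): $181,600 × 0.8 = $145,280.
Offense involved a victim aged 65 or older (+$8,750 flat): $145,280 + $8,750 = $154,030.
$154,030 is at or above the $2,000 minimum.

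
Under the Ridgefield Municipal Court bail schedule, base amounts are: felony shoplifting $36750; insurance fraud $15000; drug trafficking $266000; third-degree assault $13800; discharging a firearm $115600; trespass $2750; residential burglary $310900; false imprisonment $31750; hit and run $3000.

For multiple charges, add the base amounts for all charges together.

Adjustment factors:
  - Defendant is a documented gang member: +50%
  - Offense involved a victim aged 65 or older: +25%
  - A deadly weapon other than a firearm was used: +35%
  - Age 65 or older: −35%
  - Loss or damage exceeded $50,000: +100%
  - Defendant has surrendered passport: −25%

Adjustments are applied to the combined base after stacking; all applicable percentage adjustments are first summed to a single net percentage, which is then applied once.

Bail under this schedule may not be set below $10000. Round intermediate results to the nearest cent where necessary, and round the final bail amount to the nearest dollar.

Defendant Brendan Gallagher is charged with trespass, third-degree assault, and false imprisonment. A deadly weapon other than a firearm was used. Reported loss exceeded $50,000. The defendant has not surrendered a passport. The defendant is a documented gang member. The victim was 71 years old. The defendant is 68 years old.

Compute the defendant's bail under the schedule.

Base amounts from the schedule: trespass $2750; third-degree assault $13800; false imprisonment $31750.
Stacking rule: sum of all bases. $2750 + $13800 + $31750 = $48300.
Net percentage adjustment: +50% +25% +35% −35% +100% = +175%. $48300 × 2.75 = $132825.
$132825 is at or above the $10000 minimum.

$132825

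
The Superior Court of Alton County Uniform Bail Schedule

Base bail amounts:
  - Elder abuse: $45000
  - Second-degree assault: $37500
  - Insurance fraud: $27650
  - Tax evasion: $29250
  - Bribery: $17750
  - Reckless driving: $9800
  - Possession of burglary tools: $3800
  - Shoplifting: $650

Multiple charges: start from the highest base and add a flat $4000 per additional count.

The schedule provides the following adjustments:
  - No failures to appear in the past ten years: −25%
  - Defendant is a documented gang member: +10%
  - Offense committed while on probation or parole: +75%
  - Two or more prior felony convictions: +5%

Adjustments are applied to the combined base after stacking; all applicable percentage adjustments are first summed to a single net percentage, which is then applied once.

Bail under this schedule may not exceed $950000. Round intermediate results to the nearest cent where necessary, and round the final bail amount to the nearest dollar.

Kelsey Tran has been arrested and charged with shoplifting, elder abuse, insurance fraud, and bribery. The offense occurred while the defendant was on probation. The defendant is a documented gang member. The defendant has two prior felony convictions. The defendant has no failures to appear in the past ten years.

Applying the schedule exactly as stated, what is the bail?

$94050

Base amounts from the schedule: shoplifting $650; elder abuse $45000; insurance fraud $27650; bribery $17750.
Stacking rule: highest base plus $4000 per additional charge. Highest is elder abuse at $45000; 3 additional charges → +$12000. Combined base = $57000.
Net percentage adjustment: −25% +10% +75% +5% = +65%. $57000 × 1.65 = $94050.
$94050 is within the $950000 maximum.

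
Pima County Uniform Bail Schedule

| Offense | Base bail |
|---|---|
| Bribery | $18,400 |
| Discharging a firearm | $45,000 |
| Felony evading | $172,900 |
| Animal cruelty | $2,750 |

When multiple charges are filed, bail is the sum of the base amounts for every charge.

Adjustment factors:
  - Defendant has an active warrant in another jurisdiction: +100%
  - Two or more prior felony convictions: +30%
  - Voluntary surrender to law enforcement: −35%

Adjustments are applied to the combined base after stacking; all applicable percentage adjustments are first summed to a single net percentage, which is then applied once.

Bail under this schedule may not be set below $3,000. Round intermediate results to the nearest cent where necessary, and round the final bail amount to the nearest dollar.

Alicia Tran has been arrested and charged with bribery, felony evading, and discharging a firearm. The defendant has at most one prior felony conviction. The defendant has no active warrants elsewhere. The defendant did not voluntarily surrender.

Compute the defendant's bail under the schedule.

Base amounts from the schedule: bribery $18,400; felony evading $172,900; discharging a firearm $45,000.
Stacking rule: sum of all bases. $18,400 + $172,900 + $45,000 = $236,300.
No adjustment factors apply to this defendant.
$236,300 is at or above the $3,000 minimum.

$236,300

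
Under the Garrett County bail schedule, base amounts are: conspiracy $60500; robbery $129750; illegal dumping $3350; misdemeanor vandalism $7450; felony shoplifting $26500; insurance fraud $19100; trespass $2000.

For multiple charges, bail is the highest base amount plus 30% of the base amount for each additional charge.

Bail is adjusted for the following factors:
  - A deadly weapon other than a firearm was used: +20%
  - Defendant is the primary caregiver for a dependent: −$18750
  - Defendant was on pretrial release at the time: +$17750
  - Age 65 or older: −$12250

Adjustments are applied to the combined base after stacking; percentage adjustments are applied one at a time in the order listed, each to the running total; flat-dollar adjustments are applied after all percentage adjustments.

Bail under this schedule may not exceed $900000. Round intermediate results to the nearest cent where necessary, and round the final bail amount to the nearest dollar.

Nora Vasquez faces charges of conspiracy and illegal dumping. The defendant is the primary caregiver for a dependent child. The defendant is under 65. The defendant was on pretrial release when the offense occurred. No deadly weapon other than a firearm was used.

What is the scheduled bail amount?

Base amounts from the schedule: conspiracy $60500; illegal dumping $3350.
Stacking rule: highest base plus 30% of each additional charge. Highest is conspiracy at $60500. Additional: $3350 × 30% = $1005. Combined base = $60500 + $1005 = $61505.
Defendant is the primary caregiver for a dependent (−$18750 flat): $61505 − $18750 = $42755.
Defendant was on pretrial release at the time (+$17750 flat): $42755 + $17750 = $60505.
$60505 is within the $900000 maximum.

$60505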